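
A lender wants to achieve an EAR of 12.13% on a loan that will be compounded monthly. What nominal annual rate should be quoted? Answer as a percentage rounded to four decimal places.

(1 + r/12)^12 − 1 = 0.1213, so 1 + r/12 = 1.1213^(1/12).
r/12 = 0.009586, so r = 0.115037 = 11.5037%.

11.5037%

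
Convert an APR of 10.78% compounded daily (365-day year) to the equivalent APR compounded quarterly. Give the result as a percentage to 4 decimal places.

10.9249%

EAR = (1 + 0.1078/365)^365 − 1 = 0.113807.
Solve (1 + r/4)^4 = 1.113807: r/4 = 1.113807^(1/4) − 1 = 0.027312, so r = 0.109249 = 10.9249%.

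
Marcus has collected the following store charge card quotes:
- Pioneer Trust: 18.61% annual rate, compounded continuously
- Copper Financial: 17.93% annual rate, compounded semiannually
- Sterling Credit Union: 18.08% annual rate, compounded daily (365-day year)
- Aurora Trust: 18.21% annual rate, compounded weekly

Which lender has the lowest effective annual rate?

Copper Financial

Pioneer Trust: e^0.1861 − 1 = 20.454%
Copper Financial: (1 + 0.1793/2)^2 − 1 = 18.734%
Sterling Credit Union: (1 + 0.1808/365)^365 − 1 = 19.812%
Aurora Trust: (1 + 0.1821/52)^52 − 1 = 19.935%
The lowest effective annual rate is Copper Financial at 18.734%.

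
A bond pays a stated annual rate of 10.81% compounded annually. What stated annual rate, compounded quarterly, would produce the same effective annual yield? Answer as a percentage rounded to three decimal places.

Compounded annually, EAR = nominal = 0.108100.
Solve (1 + r/4)^4 = 1.108100: r/4 = 1.108100^(1/4) − 1 = 0.025994, so r = 0.103975 = 10.398%.

10.398%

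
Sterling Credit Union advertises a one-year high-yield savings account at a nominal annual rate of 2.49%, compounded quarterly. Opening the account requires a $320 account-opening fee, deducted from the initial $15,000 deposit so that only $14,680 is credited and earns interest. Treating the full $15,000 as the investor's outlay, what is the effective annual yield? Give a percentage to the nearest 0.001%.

0.326%

Value after one year: 14,680 × (1 + 0.0249/4)^4 = 14,680 × 1.025133 = $15,048.96.
Effective yield on the $15,000 outlay: 15,048.96 / 15,000 − 1 = 0.003264 = 0.326%.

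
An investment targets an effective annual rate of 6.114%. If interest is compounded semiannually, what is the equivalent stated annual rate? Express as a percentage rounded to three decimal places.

(1 + r/2)^2 − 1 = 0.06114, so 1 + r/2 = 1.06114^(1/2).
r/2 = 0.030116, so r = 0.060233 = 6.023%.

6.023%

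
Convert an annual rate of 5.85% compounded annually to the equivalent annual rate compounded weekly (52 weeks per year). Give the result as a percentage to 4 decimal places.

Compounded annually, EAR = nominal = 0.058500.
Solve (1 + r/52)^52 = 1.058500: r/52 = 1.058500^(1/52) − 1 = 0.001094, so r = 0.056884 = 5.6884%.

5.6884%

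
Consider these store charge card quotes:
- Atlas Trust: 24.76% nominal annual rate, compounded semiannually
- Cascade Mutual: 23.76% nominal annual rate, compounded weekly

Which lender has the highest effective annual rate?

Atlas Trust: (1 + 0.2476/2)^2 − 1 = 26.293%
Cascade Mutual: (1 + 0.2376/52)^52 − 1 = 26.752%
The highest effective annual rate is Cascade Mutual at 26.752%.

Cascade Mutual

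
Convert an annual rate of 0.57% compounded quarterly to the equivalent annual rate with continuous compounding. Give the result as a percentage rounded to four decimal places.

0.5696%

EAR = (1 + 0.0057/4)^4 − 1 = 0.005712.
Equivalent continuous rate: r = ln(1 + 0.005712) = 0.005696 = 0.5696%.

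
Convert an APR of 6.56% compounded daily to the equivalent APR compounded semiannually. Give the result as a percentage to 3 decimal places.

6.668%

EAR = (1 + 0.0656/365)^365 − 1 = 0.067793.
Solve (1 + r/2)^2 = 1.067793: r/2 = 1.067793^(1/2) − 1 = 0.033341, so r = 0.066682 = 6.668%.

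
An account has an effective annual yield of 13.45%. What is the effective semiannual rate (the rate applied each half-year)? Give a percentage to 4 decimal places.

6.5129%

The per-half-year rate i satisfies (1 + i)^2 = 1 + 0.1345.
i = 1.1345^(1/2) − 1 = 0.0651291 = 6.5129%.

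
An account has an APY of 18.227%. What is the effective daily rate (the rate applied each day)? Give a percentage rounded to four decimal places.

The per-day rate i satisfies (1 + i)^365 = 1 + 0.18227.
i = 1.18227^(1/365) − 1 = 0.0004588 = 0.0459%.

0.0459%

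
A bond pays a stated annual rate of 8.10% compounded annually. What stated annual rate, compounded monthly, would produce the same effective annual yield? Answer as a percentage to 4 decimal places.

7.8140%

Compounded annually, EAR = nominal = 0.081000.
Solve (1 + r/12)^12 = 1.081000: r/12 = 1.081000^(1/12) − 1 = 0.006512, so r = 0.078140 = 7.8140%.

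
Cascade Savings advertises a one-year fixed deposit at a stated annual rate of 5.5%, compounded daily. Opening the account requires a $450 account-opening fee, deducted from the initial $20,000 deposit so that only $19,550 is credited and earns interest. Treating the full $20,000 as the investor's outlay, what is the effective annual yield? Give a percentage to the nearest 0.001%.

Value after one year: 19,550 × (1 + 0.055/365)^365 = 19,550 × 1.056536 = $20,655.28.
Effective yield on the $20,000 outlay: 20,655.28 / 20,000 − 1 = 0.032764 = 3.276%.

3.276%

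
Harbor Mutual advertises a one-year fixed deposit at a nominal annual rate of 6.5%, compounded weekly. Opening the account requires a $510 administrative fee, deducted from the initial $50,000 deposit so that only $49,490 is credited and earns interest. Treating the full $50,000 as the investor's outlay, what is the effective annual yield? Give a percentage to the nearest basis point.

Value after one year: 49,490 × (1 + 0.065/52)^52 = 49,490 × 1.067116 = $52,811.56.
Effective yield on the $50,000 outlay: 52,811.56 / 50,000 − 1 = 0.056231 = 5.62%.

5.62%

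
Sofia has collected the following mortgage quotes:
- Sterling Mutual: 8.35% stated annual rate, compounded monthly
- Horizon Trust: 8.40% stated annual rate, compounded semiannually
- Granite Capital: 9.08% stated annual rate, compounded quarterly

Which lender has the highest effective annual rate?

Sterling Mutual: (1 + 0.0835/12)^12 − 1 = 8.677%
Horizon Trust: (1 + 0.0840/2)^2 − 1 = 8.576%
Granite Capital: (1 + 0.0908/4)^4 − 1 = 9.394%
The highest effective annual rate is Granite Capital at 9.394%.

Granite Capital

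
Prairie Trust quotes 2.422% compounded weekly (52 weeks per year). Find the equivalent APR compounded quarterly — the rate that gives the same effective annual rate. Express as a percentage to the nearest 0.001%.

EAR = (1 + 0.02422/52)^52 − 1 = 0.024510.
Solve (1 + r/4)^4 = 1.024510: r/4 = 1.024510^(1/4) − 1 = 0.006072, so r = 0.024288 = 2.429%.

2.429%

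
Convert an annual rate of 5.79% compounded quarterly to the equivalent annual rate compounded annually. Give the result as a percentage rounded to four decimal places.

5.9169%

EAR = (1 + 0.0579/4)^4 − 1 = 0.059169.
Compounded annually, the equivalent nominal rate is the EAR itself: 5.9169%.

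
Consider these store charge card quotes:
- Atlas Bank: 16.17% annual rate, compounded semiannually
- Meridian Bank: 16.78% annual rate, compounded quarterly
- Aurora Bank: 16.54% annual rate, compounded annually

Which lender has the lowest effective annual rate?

Aurora Bank

Atlas Bank: (1 + 0.1617/2)^2 − 1 = 16.824%
Meridian Bank: (1 + 0.1678/4)^4 − 1 = 17.866%
Aurora Bank: compounded annually, EAR = 16.540%
The lowest effective annual rate is Aurora Bank at 16.540%.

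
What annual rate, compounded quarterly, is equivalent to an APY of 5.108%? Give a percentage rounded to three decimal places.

(1 + r/4)^4 − 1 = 0.05108, so 1 + r/4 = 1.05108^(1/4).
r/4 = 0.012532, so r = 0.050130 = 5.013%.

5.013%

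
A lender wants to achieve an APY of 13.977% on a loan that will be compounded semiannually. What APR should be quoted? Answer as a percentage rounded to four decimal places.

(1 + r/2)^2 − 1 = 0.13977, so 1 + r/2 = 1.13977^(1/2).
r/2 = 0.067600, so r = 0.135200 = 13.5200%.

13.5200%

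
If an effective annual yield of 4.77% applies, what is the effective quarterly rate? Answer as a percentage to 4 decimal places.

1.1717%

The per-quarter rate i satisfies (1 + i)^4 = 1 + 0.0477.
i = 1.0477^(1/4) − 1 = 0.0117174 = 1.1717%.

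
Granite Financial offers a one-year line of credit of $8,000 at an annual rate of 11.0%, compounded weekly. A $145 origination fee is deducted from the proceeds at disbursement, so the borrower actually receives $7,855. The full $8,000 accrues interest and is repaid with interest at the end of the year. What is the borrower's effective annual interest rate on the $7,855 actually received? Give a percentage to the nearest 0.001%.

Amount owed after one year: 8,000 × (1 + 0.110/52)^52 = 8,000 × 1.116148 = $8,929.19.
Effective rate on net proceeds: 8,929.19 / 7,855 − 1 = 0.136752 = 13.675%.

13.675%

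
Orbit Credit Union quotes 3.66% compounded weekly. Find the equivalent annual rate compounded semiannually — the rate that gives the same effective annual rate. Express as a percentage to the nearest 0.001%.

EAR = (1 + 0.0366/52)^52 − 1 = 0.037265.
Solve (1 + r/2)^2 = 1.037265: r/2 = 1.037265^(1/2) − 1 = 0.018462, so r = 0.036924 = 3.692%.

3.692%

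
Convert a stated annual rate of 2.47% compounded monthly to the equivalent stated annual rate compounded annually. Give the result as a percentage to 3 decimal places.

2.498%

EAR = (1 + 0.0247/12)^12 − 1 = 0.024982.
Compounded annually, the equivalent nominal rate is the EAR itself: 2.498%.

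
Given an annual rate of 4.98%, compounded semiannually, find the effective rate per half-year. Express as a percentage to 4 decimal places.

With a nominal annual rate compounded semiannually, the periodic rate is the nominal rate divided by 2.
i = 0.0498 / 2 = 0.0249000 = 2.4900%.

2.4900%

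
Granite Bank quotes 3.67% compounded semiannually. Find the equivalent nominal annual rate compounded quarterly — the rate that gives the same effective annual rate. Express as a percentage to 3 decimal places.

EAR = (1 + 0.0367/2)^2 − 1 = 0.037037.
Solve (1 + r/4)^4 = 1.037037: r/4 = 1.037037^(1/4) − 1 = 0.009133, so r = 0.036533 = 3.653%.

3.653%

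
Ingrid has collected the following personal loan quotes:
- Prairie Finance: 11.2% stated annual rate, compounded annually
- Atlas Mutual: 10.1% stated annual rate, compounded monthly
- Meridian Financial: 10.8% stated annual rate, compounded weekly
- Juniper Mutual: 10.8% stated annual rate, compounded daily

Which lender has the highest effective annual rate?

Juniper Mutual

Prairie Finance: compounded annually, EAR = 11.200%
Atlas Mutual: (1 + 0.101/12)^12 − 1 = 10.581%
Meridian Financial: (1 + 0.108/52)^52 − 1 = 11.392%
Juniper Mutual: (1 + 0.108/365)^365 − 1 = 11.403%
The highest effective annual rate is Juniper Mutual at 11.403%.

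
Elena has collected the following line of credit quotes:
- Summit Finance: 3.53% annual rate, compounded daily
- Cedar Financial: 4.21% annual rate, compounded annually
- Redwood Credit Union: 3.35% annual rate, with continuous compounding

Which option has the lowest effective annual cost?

Summit Finance: (1 + 0.0353/365)^365 − 1 = 3.593%
Cedar Financial: compounded annually, EAR = 4.210%
Redwood Credit Union: e^0.0335 − 1 = 3.407%
The lowest effective annual rate is Redwood Credit Union at 3.407%.

Redwood Credit Union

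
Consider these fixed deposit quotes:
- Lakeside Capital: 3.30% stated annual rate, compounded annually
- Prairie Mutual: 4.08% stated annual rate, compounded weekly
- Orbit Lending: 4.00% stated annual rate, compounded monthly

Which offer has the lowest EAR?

Lakeside Capital: compounded annually, EAR = 3.300%
Prairie Mutual: (1 + 0.0408/52)^52 − 1 = 4.163%
Orbit Lending: (1 + 0.0400/12)^12 − 1 = 4.074%
The lowest effective annual rate is Lakeside Capital at 3.300%.

Lakeside Capital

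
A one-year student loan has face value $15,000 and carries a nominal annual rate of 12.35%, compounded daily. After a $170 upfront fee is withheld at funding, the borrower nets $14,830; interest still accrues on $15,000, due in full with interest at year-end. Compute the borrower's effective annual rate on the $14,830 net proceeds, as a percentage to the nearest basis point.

Amount owed after one year: 15,000 × (1 + 0.1235/365)^365 = 15,000 × 1.131426 = $16,971.40.
Effective rate on net proceeds: 16,971.40 / 14,830 − 1 = 0.144396 = 14.44%.

14.44%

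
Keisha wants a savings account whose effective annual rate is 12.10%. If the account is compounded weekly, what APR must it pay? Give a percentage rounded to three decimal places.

11.435%

(1 + r/52)^52 − 1 = 0.1210, so 1 + r/52 = 1.1210^(1/52).
r/52 = 0.002199, so r = 0.114347 = 11.435%.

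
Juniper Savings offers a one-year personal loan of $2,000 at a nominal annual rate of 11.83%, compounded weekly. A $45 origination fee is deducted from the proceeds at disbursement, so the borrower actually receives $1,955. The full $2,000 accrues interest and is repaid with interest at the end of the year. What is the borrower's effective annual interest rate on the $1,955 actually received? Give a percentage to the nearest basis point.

15.13%

Amount owed after one year: 2,000 × (1 + 0.1183/52)^52 = 2,000 × 1.125431 = $2,250.86.
Effective rate on net proceeds: 2,250.86 / 1,955 − 1 = 0.151336 = 15.13%.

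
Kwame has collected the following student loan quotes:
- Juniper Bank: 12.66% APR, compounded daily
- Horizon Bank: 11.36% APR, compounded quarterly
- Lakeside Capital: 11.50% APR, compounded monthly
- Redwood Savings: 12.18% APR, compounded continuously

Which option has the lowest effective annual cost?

Juniper Bank: (1 + 0.1266/365)^365 − 1 = 13.494%
Horizon Bank: (1 + 0.1136/4)^4 − 1 = 11.853%
Lakeside Capital: (1 + 0.1150/12)^12 − 1 = 12.126%
Redwood Savings: e^0.1218 − 1 = 12.953%
The lowest effective annual rate is Horizon Bank at 11.853%.

Horizon Bank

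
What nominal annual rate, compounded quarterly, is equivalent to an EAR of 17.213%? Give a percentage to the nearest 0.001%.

(1 + r/4)^4 − 1 = 0.17213, so 1 + r/4 = 1.17213^(1/4).
r/4 = 0.040504, so r = 0.162018 = 16.202%.

16.202%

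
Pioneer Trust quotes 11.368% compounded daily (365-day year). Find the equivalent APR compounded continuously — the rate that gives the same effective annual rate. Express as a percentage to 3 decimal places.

EAR = (1 + 0.11368/365)^365 − 1 = 0.120374.
Equivalent continuous rate: r = ln(1 + 0.120374) = 0.113662 = 11.366%.

11.366%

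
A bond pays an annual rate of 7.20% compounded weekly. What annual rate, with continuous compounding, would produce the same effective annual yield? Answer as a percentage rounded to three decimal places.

7.195%

EAR = (1 + 0.0720/52)^52 − 1 = 0.074602.
Equivalent continuous rate: r = ln(1 + 0.074602) = 0.071950 = 7.195%.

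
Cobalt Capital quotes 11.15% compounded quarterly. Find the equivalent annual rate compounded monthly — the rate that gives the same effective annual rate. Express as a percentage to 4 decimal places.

11.0480%

EAR = (1 + 0.1115/4)^4 − 1 = 0.116249.
Solve (1 + r/12)^12 = 1.116249: r/12 = 1.116249^(1/12) − 1 = 0.009207, so r = 0.110480 = 11.0480%.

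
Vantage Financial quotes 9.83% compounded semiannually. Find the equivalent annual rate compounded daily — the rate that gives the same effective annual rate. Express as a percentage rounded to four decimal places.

EAR = (1 + 0.0983/2)^2 − 1 = 0.100716.
Solve (1 + r/365)^365 = 1.100716: r/365 = 1.100716^(1/365) − 1 = 0.000263, so r = 0.095973 = 9.5973%.

9.5973%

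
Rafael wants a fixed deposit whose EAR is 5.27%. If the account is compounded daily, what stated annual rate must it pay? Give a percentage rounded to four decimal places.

5.1362%

(1 + r/365)^365 − 1 = 0.0527, so 1 + r/365 = 1.0527^(1/365).
r/365 = 0.000141, so r = 0.051362 = 5.1362%.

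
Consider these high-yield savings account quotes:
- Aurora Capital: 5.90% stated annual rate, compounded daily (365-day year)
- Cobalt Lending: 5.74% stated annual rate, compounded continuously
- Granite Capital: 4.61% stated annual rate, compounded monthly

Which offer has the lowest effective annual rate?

Granite Capital

Aurora Capital: (1 + 0.0590/365)^365 − 1 = 6.077%
Cobalt Lending: e^0.0574 − 1 = 5.908%
Granite Capital: (1 + 0.0461/12)^12 − 1 = 4.709%
The lowest effective annual rate is Granite Capital at 4.709%.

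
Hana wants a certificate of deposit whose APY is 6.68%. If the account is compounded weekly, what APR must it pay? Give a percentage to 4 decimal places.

(1 + r/52)^52 − 1 = 0.0668, so 1 + r/52 = 1.0668^(1/52).
r/52 = 0.001244, so r = 0.064704 = 6.4704%.

6.4704%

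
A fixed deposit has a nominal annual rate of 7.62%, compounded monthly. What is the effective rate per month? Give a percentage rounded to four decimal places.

0.6350%

With a nominal annual rate compounded monthly, the periodic rate is the nominal rate divided by 12.
i = 0.0762 / 12 = 0.0063500 = 0.6350%.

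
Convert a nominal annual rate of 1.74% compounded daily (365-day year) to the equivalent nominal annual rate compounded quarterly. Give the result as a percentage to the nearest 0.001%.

1.744%

EAR = (1 + 0.0174/365)^365 − 1 = 0.017552.
Solve (1 + r/4)^4 = 1.017552: r/4 = 1.017552^(1/4) − 1 = 0.004359, so r = 0.017437 = 1.744%.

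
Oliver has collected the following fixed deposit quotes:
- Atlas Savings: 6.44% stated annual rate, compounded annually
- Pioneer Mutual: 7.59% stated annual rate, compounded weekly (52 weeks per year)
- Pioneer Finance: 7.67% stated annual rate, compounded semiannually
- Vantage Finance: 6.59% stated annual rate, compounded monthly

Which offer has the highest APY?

Pioneer Mutual

Atlas Savings: compounded annually, EAR = 6.440%
Pioneer Mutual: (1 + 0.0759/52)^52 − 1 = 7.879%
Pioneer Finance: (1 + 0.0767/2)^2 − 1 = 7.817%
Vantage Finance: (1 + 0.0659/12)^12 − 1 = 6.793%
The highest effective annual rate is Pioneer Mutual at 7.879%.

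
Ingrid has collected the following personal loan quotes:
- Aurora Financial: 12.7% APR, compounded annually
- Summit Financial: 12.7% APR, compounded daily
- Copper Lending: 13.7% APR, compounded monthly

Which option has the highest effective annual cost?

Aurora Financial: compounded annually, EAR = 12.700%
Summit Financial: (1 + 0.127/365)^365 − 1 = 13.539%
Copper Lending: (1 + 0.137/12)^12 − 1 = 14.594%
The highest effective annual rate is Copper Lending at 14.594%.

Copper Lending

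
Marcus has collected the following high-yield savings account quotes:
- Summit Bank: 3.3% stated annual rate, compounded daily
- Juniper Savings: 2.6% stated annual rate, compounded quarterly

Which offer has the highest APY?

Summit Bank

Summit Bank: (1 + 0.033/365)^365 − 1 = 3.355%
Juniper Savings: (1 + 0.026/4)^4 − 1 = 2.625%
The highest effective annual rate is Summit Bank at 3.355%.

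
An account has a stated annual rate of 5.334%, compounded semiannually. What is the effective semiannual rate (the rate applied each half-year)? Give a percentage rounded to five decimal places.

2.66700%

With a nominal annual rate compounded semiannually, the periodic rate is the nominal rate divided by 2.
i = 0.05334 / 2 = 0.0266700 = 2.66700%.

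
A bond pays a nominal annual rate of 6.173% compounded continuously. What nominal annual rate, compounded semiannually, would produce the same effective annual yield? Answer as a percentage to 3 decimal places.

6.269%

EAR under continuous compounding: e^0.06173 − 1 = 0.063675.
Solve (1 + r/2)^2 = 1.063675: r/2 = 1.063675^(1/2) − 1 = 0.031346, so r = 0.062693 = 6.269%.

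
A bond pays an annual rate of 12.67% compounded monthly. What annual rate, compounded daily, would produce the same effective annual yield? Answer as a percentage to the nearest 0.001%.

EAR = (1 + 0.1267/12)^12 − 1 = 0.134323.
Solve (1 + r/365)^365 = 1.134323: r/365 = 1.134323^(1/365) − 1 = 0.000345, so r = 0.126058 = 12.606%.

12.606%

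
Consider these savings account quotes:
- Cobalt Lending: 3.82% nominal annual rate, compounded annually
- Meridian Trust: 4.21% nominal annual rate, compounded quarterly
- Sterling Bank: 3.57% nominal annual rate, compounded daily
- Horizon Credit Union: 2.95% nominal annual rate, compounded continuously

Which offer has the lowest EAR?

Cobalt Lending: compounded annually, EAR = 3.820%
Meridian Trust: (1 + 0.0421/4)^4 − 1 = 4.277%
Sterling Bank: (1 + 0.0357/365)^365 − 1 = 3.634%
Horizon Credit Union: e^0.0295 − 1 = 2.994%
The lowest effective annual rate is Horizon Credit Union at 2.994%.

Horizon Credit Union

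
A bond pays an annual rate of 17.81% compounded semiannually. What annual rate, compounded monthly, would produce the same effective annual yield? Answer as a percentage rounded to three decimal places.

EAR = (1 + 0.1781/2)^2 − 1 = 0.186030.
Solve (1 + r/12)^12 = 1.186030: r/12 = 1.186030^(1/12) − 1 = 0.014319, so r = 0.171830 = 17.183%.

17.183%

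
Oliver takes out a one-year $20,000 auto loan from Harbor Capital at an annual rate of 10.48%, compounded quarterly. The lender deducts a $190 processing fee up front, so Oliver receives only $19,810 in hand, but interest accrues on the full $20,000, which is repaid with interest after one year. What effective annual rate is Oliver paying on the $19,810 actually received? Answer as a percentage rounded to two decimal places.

11.96%

Amount owed after one year: 20,000 × (1 + 0.1048/4)^4 = 20,000 × 1.108991 = $22,179.82.
Effective rate on net proceeds: 22,179.82 / 19,810 − 1 = 0.119628 = 11.96%.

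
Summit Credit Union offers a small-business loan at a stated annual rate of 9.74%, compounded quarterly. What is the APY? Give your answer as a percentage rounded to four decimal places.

EAR = (1 + 0.0974/4)^4 − 1.
= 1.101016 − 1 = 10.1016%.

10.1016%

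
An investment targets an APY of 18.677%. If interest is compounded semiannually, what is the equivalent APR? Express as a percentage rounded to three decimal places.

(1 + r/2)^2 − 1 = 0.18677, so 1 + r/2 = 1.18677^(1/2).
r/2 = 0.089390, so r = 0.178779 = 17.878%.

17.878%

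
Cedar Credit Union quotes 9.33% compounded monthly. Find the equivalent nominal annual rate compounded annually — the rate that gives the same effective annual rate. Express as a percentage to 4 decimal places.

EAR = (1 + 0.0933/12)^12 − 1 = 0.097395.
Compounded annually, the equivalent nominal rate is the EAR itself: 9.7395%.

9.7395%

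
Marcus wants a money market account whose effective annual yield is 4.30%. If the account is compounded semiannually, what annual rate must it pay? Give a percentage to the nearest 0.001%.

(1 + r/2)^2 − 1 = 0.0430, so 1 + r/2 = 1.0430^(1/2).
r/2 = 0.021274, so r = 0.042547 = 4.255%.

4.255%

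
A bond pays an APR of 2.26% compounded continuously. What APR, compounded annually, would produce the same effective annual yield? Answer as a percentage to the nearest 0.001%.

EAR under continuous compounding: e^0.0226 − 1 = 0.022857.
Compounded annually, the equivalent nominal rate is the EAR itself: 2.286%.

2.286%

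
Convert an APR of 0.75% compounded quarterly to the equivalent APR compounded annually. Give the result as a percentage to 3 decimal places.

EAR = (1 + 0.0075/4)^4 − 1 = 0.007521.
Compounded annually, the equivalent nominal rate is the EAR itself: 0.752%.

0.752%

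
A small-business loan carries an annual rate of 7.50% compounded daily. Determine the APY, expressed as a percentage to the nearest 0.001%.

7.788%

EAR = (1 + 0.0750/365)^365 − 1.
= (1 + 0.000205)^365 − 1 = 1.077876 − 1 = 7.788%.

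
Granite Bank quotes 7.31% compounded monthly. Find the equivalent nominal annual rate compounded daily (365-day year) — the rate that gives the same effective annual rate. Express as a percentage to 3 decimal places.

EAR = (1 + 0.0731/12)^12 − 1 = 0.075600.
Solve (1 + r/365)^365 = 1.075600: r/365 = 1.075600^(1/365) − 1 = 0.000200, so r = 0.072886 = 7.289%.

7.289%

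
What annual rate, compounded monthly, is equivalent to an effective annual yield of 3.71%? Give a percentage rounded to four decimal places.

3.6484%

(1 + r/12)^12 − 1 = 0.0371, so 1 + r/12 = 1.0371^(1/12).
r/12 = 0.003040, so r = 0.036484 = 3.6484%.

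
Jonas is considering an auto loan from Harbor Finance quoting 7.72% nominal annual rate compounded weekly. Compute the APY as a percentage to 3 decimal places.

EAR = (1 + 0.0772/52)^52 − 1.
= 1.080196 − 1 = 8.020%.

8.020%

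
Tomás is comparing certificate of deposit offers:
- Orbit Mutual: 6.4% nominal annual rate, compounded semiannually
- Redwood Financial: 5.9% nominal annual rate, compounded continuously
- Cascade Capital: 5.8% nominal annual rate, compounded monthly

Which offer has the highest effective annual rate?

Orbit Mutual: (1 + 0.064/2)^2 − 1 = 6.502%
Redwood Financial: e^0.059 − 1 = 6.078%
Cascade Capital: (1 + 0.058/12)^12 − 1 = 5.957%
The highest effective annual rate is Orbit Mutual at 6.502%.

Orbit Mutual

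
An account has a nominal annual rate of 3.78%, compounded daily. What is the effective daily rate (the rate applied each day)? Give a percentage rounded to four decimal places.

0.0104%

With a nominal annual rate compounded daily, the periodic rate is the nominal rate divided by 365.
i = 0.0378 / 365 = 0.0001036 = 0.0104%.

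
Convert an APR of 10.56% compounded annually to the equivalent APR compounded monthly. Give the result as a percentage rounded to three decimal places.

Compounded annually, EAR = nominal = 0.105600.
Solve (1 + r/12)^12 = 1.105600: r/12 = 1.105600^(1/12) − 1 = 0.008401, so r = 0.100809 = 10.081%.

10.081%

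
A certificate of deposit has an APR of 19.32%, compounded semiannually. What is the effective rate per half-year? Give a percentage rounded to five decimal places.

9.66000%

With a nominal annual rate compounded semiannually, the periodic rate is the nominal rate divided by 2.
i = 0.1932 / 2 = 0.0966000 = 9.66000%.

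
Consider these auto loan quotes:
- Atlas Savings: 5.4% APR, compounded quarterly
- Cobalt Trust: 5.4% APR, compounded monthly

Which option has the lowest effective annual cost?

Atlas Savings: (1 + 0.054/4)^4 − 1 = 5.510%
Cobalt Trust: (1 + 0.054/12)^12 − 1 = 5.536%
The lowest effective annual rate is Atlas Savings at 5.510%.

Atlas Savings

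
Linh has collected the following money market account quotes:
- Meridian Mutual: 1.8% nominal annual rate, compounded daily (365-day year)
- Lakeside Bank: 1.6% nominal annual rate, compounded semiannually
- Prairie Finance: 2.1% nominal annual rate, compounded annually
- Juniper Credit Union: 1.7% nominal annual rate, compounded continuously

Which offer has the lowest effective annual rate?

Lakeside Bank

Meridian Mutual: (1 + 0.018/365)^365 − 1 = 1.816%
Lakeside Bank: (1 + 0.016/2)^2 − 1 = 1.606%
Prairie Finance: compounded annually, EAR = 2.100%
Juniper Credit Union: e^0.017 − 1 = 1.715%
The lowest effective annual rate is Lakeside Bank at 1.606%.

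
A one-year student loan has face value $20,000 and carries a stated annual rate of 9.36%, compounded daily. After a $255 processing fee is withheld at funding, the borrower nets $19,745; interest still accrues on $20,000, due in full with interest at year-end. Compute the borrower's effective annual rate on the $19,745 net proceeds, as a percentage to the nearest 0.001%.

11.229%

Amount owed after one year: 20,000 × (1 + 0.0936/365)^365 = 20,000 × 1.098107 = $21,962.14.
Effective rate on net proceeds: 21,962.14 / 19,745 − 1 = 0.112289 = 11.229%.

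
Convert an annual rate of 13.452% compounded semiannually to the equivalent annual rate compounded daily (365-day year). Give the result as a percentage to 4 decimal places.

EAR = (1 + 0.13452/2)^2 − 1 = 0.139044.
Solve (1 + r/365)^365 = 1.139044: r/365 = 1.139044^(1/365) − 1 = 0.000357, so r = 0.130212 = 13.0212%.

13.0212%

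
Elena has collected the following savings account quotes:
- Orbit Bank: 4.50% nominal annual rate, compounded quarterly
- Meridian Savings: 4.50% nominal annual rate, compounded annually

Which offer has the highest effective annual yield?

Orbit Bank

Orbit Bank: (1 + 0.0450/4)^4 − 1 = 4.577%
Meridian Savings: compounded annually, EAR = 4.500%
The highest effective annual rate is Orbit Bank at 4.577%.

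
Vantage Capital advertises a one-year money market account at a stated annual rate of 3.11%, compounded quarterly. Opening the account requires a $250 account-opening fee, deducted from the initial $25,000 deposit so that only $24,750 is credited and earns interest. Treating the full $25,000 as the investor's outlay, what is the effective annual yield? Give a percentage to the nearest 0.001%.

2.115%

Value after one year: 24,750 × (1 + 0.0311/4)^4 = 24,750 × 1.031465 = $25,528.75.
Effective yield on the $25,000 outlay: 25,528.75 / 25,000 − 1 = 0.021150 = 2.115%.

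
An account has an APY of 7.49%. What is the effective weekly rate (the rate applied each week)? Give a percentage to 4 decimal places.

The per-week rate i satisfies (1 + i)^52 = 1 + 0.0749.
i = 1.0749^(1/52) − 1 = 0.0013900 = 0.1390%.

0.1390%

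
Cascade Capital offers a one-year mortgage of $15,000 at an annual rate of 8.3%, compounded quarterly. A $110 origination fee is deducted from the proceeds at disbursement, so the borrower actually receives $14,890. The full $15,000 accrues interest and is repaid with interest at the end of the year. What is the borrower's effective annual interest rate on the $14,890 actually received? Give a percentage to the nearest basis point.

Amount owed after one year: 15,000 × (1 + 0.083/4)^4 = 15,000 × 1.085619 = $16,284.29.
Effective rate on net proceeds: 16,284.29 / 14,890 − 1 = 0.093639 = 9.36%.

9.36%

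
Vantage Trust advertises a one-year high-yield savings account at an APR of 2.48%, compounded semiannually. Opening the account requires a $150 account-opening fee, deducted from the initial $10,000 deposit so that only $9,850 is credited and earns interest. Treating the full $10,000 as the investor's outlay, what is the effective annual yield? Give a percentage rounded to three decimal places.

Value after one year: 9,850 × (1 + 0.0248/2)^2 = 9,850 × 1.024954 = $10,095.79.
Effective yield on the $10,000 outlay: 10,095.79 / 10,000 − 1 = 0.009579 = 0.958%.

0.958%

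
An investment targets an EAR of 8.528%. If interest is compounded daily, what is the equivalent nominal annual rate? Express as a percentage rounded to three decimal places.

(1 + r/365)^365 − 1 = 0.08528, so 1 + r/365 = 1.08528^(1/365).
r/365 = 0.000224, so r = 0.081847 = 8.185%.

8.185%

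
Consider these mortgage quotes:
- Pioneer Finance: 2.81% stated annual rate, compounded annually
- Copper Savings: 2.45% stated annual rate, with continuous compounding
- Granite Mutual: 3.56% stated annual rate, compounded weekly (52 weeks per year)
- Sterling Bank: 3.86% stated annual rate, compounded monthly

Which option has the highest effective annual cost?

Pioneer Finance: compounded annually, EAR = 2.810%
Copper Savings: e^0.0245 − 1 = 2.480%
Granite Mutual: (1 + 0.0356/52)^52 − 1 = 3.623%
Sterling Bank: (1 + 0.0386/12)^12 − 1 = 3.929%
The highest effective annual rate is Sterling Bank at 3.929%.

Sterling Bank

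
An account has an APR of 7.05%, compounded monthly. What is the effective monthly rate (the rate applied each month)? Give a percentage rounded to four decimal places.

0.5875%

With a nominal annual rate compounded monthly, the periodic rate is the nominal rate divided by 12.
i = 0.0705 / 12 = 0.0058750 = 0.5875%.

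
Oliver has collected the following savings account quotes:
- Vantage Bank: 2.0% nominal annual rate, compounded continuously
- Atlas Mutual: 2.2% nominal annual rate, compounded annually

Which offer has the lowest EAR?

Vantage Bank

Vantage Bank: e^0.020 − 1 = 2.020%
Atlas Mutual: compounded annually, EAR = 2.200%
The lowest effective annual rate is Vantage Bank at 2.020%.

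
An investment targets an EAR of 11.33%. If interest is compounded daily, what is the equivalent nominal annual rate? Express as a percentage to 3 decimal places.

10.734%

(1 + r/365)^365 − 1 = 0.1133, so 1 + r/365 = 1.1133^(1/365).
r/365 = 0.000294, so r = 0.107344 = 10.734%.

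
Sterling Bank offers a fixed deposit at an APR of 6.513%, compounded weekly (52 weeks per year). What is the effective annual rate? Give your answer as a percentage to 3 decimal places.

EAR = (1 + 0.06513/52)^52 − 1.
= 1.067254 − 1 = 6.725%.

6.725%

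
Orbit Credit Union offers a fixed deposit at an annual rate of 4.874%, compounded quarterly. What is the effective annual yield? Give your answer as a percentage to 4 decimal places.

EAR = (1 + 0.04874/4)^4 − 1.
= (1 + 0.012185)^4 − 1 = 1.049638 − 1 = 4.9638%.

4.9638%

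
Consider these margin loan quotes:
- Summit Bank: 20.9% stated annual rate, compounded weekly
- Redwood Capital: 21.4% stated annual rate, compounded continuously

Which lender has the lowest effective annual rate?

Summit Bank

Summit Bank: (1 + 0.209/52)^52 − 1 = 23.193%
Redwood Capital: e^0.214 − 1 = 23.862%
The lowest effective annual rate is Summit Bank at 23.193%.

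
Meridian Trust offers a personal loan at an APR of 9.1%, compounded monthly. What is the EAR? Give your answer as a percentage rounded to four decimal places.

9.4893%

EAR = (1 + 0.091/12)^12 − 1.
= 1.094893 − 1 = 9.4893%.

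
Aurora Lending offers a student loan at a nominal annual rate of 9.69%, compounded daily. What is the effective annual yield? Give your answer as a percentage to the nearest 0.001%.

10.174%

EAR = (1 + 0.0969/365)^365 − 1.
= (1 + 0.000265)^365 − 1 = 1.101736 − 1 = 10.174%.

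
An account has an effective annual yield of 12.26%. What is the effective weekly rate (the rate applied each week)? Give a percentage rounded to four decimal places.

The per-week rate i satisfies (1 + i)^52 = 1 + 0.1226.
i = 1.1226^(1/52) − 1 = 0.0022265 = 0.2226%.

0.2226%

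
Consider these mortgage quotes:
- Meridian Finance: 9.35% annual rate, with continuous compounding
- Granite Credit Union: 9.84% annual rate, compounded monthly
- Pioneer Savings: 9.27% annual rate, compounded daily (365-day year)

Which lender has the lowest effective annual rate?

Meridian Finance: e^0.0935 − 1 = 9.801%
Granite Credit Union: (1 + 0.0984/12)^12 − 1 = 10.296%
Pioneer Savings: (1 + 0.0927/365)^365 − 1 = 9.712%
The lowest effective annual rate is Pioneer Savings at 9.712%.

Pioneer Savings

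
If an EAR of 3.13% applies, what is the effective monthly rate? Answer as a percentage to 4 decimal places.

The per-month rate i satisfies (1 + i)^12 = 1 + 0.0313.
i = 1.0313^(1/12) − 1 = 0.0025716 = 0.2572%.

0.2572%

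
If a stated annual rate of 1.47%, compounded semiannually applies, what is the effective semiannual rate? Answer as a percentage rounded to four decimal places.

0.7350%

With a nominal annual rate compounded semiannually, the periodic rate is the nominal rate divided by 2.
i = 0.0147 / 2 = 0.0073500 = 0.7350%.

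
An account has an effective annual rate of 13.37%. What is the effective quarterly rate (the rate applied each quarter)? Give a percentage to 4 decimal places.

The per-quarter rate i satisfies (1 + i)^4 = 1 + 0.1337.
i = 1.1337^(1/4) − 1 = 0.0318689 = 3.1869%.

3.1869%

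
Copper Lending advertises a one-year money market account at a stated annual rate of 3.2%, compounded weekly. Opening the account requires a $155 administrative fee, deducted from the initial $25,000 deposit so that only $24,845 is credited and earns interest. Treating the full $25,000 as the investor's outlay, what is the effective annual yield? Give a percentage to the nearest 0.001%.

Value after one year: 24,845 × (1 + 0.032/52)^52 = 24,845 × 1.032507 = $25,652.64.
Effective yield on the $25,000 outlay: 25,652.64 / 25,000 − 1 = 0.026106 = 2.611%.

2.611%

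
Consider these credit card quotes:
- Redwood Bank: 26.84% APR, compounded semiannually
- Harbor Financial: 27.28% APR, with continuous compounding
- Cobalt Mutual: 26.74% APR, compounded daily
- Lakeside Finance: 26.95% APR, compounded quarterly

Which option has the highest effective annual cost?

Harbor Financial

Redwood Bank: (1 + 0.2684/2)^2 − 1 = 28.641%
Harbor Financial: e^0.2728 − 1 = 31.364%
Cobalt Mutual: (1 + 0.2674/365)^365 − 1 = 30.644%
Lakeside Finance: (1 + 0.2695/4)^4 − 1 = 29.798%
The highest effective annual rate is Harbor Financial at 31.364%.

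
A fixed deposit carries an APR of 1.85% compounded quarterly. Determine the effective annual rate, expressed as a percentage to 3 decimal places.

1.863%

EAR = (1 + 0.0185/4)^4 − 1.
= 1.018629 − 1 = 1.863%.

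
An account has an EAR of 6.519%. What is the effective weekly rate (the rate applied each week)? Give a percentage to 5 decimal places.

The per-week rate i satisfies (1 + i)^52 = 1 + 0.06519.
i = 1.06519^(1/52) − 1 = 0.0012152 = 0.12152%.

0.12152%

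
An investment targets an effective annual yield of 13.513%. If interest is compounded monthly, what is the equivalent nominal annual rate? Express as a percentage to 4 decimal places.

(1 + r/12)^12 − 1 = 0.13513, so 1 + r/12 = 1.13513^(1/12).
r/12 = 0.010618, so r = 0.127419 = 12.7419%.

12.7419%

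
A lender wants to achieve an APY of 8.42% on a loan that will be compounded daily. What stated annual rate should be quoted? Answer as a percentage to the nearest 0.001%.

8.085%

(1 + r/365)^365 − 1 = 0.0842, so 1 + r/365 = 1.0842^(1/365).
r/365 = 0.000222, so r = 0.080851 = 8.085%.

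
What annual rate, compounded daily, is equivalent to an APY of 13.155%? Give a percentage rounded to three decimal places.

12.361%

(1 + r/365)^365 − 1 = 0.13155, so 1 + r/365 = 1.13155^(1/365).
r/365 = 0.000339, so r = 0.123609 = 12.361%.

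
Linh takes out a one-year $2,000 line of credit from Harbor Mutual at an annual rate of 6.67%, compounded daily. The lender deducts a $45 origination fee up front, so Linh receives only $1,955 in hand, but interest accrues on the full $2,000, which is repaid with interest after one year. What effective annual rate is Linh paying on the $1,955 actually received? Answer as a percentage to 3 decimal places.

Amount owed after one year: 2,000 × (1 + 0.0667/365)^365 = 2,000 × 1.068968 = $2,137.94.
Effective rate on net proceeds: 2,137.94 / 1,955 − 1 = 0.093574 = 9.357%.

9.357%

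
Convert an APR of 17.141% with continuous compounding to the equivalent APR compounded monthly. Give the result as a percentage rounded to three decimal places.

17.264%

EAR under continuous compounding: e^0.17141 − 1 = 0.186977.
Solve (1 + r/12)^12 = 1.186977: r/12 = 1.186977^(1/12) − 1 = 0.014387, so r = 0.172640 = 17.264%.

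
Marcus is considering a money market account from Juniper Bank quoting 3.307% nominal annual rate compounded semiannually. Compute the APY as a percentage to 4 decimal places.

3.3343%

EAR = (1 + 0.03307/2)^2 − 1.
= 1.033343 − 1 = 3.3343%.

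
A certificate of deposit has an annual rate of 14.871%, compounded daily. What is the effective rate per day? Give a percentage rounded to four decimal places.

With a nominal annual rate compounded daily, the periodic rate is the nominal rate divided by 365.
i = 0.14871 / 365 = 0.0004074 = 0.0407%.

0.0407%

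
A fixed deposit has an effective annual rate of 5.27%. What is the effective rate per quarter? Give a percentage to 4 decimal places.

The per-quarter rate i satisfies (1 + i)^4 = 1 + 0.0527.
i = 1.0527^(1/4) − 1 = 0.0129224 = 1.2922%.

1.2922%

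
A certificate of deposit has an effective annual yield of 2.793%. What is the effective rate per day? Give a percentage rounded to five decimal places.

The per-day rate i satisfies (1 + i)^365 = 1 + 0.02793.
i = 1.02793^(1/365) − 1 = 0.0000755 = 0.00755%.

0.00755%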